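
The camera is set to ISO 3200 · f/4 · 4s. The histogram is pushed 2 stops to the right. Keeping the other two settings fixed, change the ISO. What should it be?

Overexposed by 2 stops → need 2 stops darker.
ISO: 3200 → 1600 → 800.

ISO 800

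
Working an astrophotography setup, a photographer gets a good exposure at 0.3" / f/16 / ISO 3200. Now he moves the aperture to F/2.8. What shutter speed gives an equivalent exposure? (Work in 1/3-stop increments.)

1/100s

Aperture: f/16 → f/14 → f/13 → f/11 → f/10 → f/9 → f/8 → f/7.1 → f/6.3 → f/5.6 → f/5 → f/4.5 → f/4 → f/3.5 → f/3.2 → f/2.8 — 5 stops larger aperture (brighter).
Need 5 stops darker from the shutter speed: 0.3 → 1/4 → 1/5 → 1/6 → 1/8 → 1/10 → 1/13 → 1/15 → 1/20 → 1/25 → 1/30 → 1/40 → 1/50 → 1/60 → 1/80 → 1/100.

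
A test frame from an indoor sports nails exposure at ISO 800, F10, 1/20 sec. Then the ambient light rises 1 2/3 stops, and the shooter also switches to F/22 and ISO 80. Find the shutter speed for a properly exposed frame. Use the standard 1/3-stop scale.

Scene light: 1 2/3 stops brighter.
Aperture: f/10 → f/11 → f/13 → f/14 → f/16 → f/18 → f/20 → f/22 — 2 1/3 stops narrower (darker).
ISO: 800 → 640 → 500 → 400 → 320 → 250 → 200 → 160 → 125 → 100 → 80 — 3 1/3 stops dropped (darker).
Net so far: 4 stops darker. Shutter speed: 1/20 → 1/15 → 1/13 → 1/10 → 1/8 → 1/6 → 1/5 → 1/4 → 0.3 → 0.4 → 0.5 → 0.6 → 0.8.

0.8 s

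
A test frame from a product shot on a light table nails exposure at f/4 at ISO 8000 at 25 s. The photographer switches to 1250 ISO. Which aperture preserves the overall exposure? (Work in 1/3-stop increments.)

ISO: 8000 → 6400 → 5000 → 4000 → 3200 → 2500 → 2000 → 1600 → 1250 — 2 2/3 stops lower (darker).
Need 2 2/3 stops brighter from the aperture: f/4 → f/3.5 → f/3.2 → f/2.8 → f/2.5 → f/2.2 → f/2 → f/1.8 → f/1.6.

f/1.6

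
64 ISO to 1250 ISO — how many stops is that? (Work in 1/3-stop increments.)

4 1/3 stops

64 → 80 → 100 → 125 → 160 → 200 → 250 → 320 → 400 → 500 → 640 → 800 → 1000 → 1250 — count the steps: 13 third-stops = 4 1/3 stops.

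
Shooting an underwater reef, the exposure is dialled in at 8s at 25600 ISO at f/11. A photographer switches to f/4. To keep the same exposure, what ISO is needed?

Aperture: f/11 → f/8 → f/5.6 → f/4 — 3 stops wider (brighter).
Need 3 stops darker from the ISO: 25600 → 12800 → 6400 → 3200.

ISO 3200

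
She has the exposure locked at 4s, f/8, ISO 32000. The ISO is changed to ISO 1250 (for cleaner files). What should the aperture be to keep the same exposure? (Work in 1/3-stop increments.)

ISO: 32000 → 25600 → 20000 → 16000 → 12800 → 10000 → 8000 → 6400 → 5000 → 4000 → 3200 → 2500 → 2000 → 1600 → 1250 — 4 2/3 stops lower (darker).
Need 4 2/3 stops brighter from the aperture: f/8 → f/7.1 → f/6.3 → f/5.6 → f/5 → f/4.5 → f/4 → f/3.5 → f/3.2 → f/2.8 → f/2.5 → f/2.2 → f/2 → f/1.8 → f/1.6.

f/1.6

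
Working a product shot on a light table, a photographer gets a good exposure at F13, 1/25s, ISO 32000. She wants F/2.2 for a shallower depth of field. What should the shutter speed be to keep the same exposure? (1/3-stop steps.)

1/800s

Aperture: f/13 → f/11 → f/10 → f/9 → f/8 → f/7.1 → f/6.3 → f/5.6 → f/5 → f/4.5 → f/4 → f/3.5 → f/3.2 → f/2.8 → f/2.5 → f/2.2 — 5 stops larger aperture (brighter).
Need 5 stops darker from the shutter speed: 1/25 → 1/30 → 1/40 → 1/50 → 1/60 → 1/80 → 1/100 → 1/125 → 1/160 → 1/200 → 1/250 → 1/320 → 1/400 → 1/500 → 1/640 → 1/800.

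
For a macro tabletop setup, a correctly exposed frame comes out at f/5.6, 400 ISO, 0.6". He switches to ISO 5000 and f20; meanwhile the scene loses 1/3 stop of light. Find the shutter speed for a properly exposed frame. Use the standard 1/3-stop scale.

0.8 s

Scene light: 1/3 stop darker.
ISO: 400 → 500 → 640 → 800 → 1000 → 1250 → 1600 → 2000 → 2500 → 3200 → 4000 → 5000 — 3 2/3 stops raised (brighter).
Aperture: f/5.6 → f/6.3 → f/7.1 → f/8 → f/9 → f/10 → f/11 → f/13 → f/14 → f/16 → f/18 → f/20 — 3 2/3 stops narrower (darker).
Net so far: 1/3 stop darker. Shutter speed: 0.6 → 0.8.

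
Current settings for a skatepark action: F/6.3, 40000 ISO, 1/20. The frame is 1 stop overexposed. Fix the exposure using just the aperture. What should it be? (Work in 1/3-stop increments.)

Overexposed by 1 stop → need 1 stop darker.
Aperture: f/6.3 → f/7.1 → f/8 → f/9.

f/9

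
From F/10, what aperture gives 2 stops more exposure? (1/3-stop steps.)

f/5

Aperture: f/10 → f/9 → f/8 → f/7.1 → f/6.3 → f/5.6 → f/5 — 2 stops wider (brighter).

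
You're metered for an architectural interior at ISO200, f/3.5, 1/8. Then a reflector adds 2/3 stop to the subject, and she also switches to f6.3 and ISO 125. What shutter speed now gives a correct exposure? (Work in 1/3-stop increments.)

0.4 s

Scene light: 2/3 stop brighter.
Aperture: f/3.5 → f/4 → f/4.5 → f/5 → f/5.6 → f/6.3 — 1 2/3 stops stopped down (darker).
ISO: 200 → 160 → 125 — 2/3 stop dropped (darker).
Net so far: 1 2/3 stops darker. Shutter speed: 1/8 → 1/6 → 1/5 → 1/4 → 0.3 → 0.4.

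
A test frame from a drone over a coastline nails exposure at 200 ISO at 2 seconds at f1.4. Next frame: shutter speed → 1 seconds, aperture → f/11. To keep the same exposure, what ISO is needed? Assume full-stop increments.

Shutter speed: 2 → 1 — 1 stop shorter (darker).
Aperture: f/1.4 → f/2 → f/2.8 → f/4 → f/5.6 → f/8 → f/11 — 6 stops smaller aperture (darker).
Net change so far: 7 stops darker. Offset with the ISO: 200 → 400 → 800 → 1600 → 3200 → 6400 → 12800 → 25600.

ISO 25600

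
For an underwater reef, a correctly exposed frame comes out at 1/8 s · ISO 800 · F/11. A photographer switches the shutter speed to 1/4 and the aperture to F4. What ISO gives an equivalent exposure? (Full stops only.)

Shutter speed: 1/8 → 1/4 — 1 stop longer (brighter).
Aperture: f/11 → f/8 → f/5.6 → f/4 — 3 stops wider (brighter).
Net change so far: 4 stops brighter. Offset with the ISO: 800 → 400 → 200 → 100 → 50.

ISO 50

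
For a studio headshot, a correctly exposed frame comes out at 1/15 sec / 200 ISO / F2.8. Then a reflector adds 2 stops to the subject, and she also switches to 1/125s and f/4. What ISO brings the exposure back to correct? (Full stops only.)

ISO 800

Scene light: 2 stops brighter.
Shutter speed: 1/15 → 1/30 → 1/60 → 1/125 — 3 stops faster (darker).
Aperture: f/2.8 → f/4 — 1 stop stopped down (darker).
Net so far: 2 stops darker. ISO: 200 → 400 → 800.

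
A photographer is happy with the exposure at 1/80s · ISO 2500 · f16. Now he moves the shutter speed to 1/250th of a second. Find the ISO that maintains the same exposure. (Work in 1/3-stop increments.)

Shutter speed: 1/80 → 1/100 → 1/125 → 1/160 → 1/200 → 1/250 — 1 2/3 stops shorter (darker).
Need 1 2/3 stops brighter from the ISO: 2500 → 3200 → 4000 → 5000 → 6400 → 8000.

ISO 8000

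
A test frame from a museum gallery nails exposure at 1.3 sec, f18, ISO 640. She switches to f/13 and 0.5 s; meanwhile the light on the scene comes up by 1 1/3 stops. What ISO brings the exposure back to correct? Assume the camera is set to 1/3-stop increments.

ISO 320

Scene light: 1 1/3 stops brighter.
Aperture: f/18 → f/16 → f/14 → f/13 — 1 stop opened up (brighter).
Shutter speed: 1.3 → 1 → 0.8 → 0.6 → 0.5 — 1 1/3 stops shorter (darker).
Net so far: 1 stop brighter. ISO: 640 → 500 → 400 → 320.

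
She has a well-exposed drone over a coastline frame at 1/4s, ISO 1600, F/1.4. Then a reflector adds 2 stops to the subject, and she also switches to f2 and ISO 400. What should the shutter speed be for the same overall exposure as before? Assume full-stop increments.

1/2s

Scene light: 2 stops brighter.
Aperture: f/1.4 → f/2 — 1 stop stopped down (darker).
ISO: 1600 → 800 → 400 — 2 stops lower (darker).
Net so far: 1 stop darker. Shutter speed: 1/4 → 1/2.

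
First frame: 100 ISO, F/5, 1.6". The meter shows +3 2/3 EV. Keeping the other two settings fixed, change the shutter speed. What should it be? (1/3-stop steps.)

1/8s

Overexposed by 3 2/3 stops → need 3 2/3 stops darker.
Shutter speed: 1.6 → 1.3 → 1 → 0.8 → 0.6 → 0.5 → 0.4 → 0.3 → 1/4 → 1/5 → 1/6 → 1/8.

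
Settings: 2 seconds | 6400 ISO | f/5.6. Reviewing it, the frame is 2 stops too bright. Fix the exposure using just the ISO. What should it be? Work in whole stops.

Overexposed by 2 stops → need 2 stops darker.
ISO: 6400 → 3200 → 1600.

ISO 1600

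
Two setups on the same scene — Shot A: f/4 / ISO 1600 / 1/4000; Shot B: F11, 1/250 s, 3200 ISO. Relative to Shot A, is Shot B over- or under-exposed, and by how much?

2 stops brighter

Aperture: f/4 → f/5.6 → f/8 → f/11 — 3 stops smaller aperture (darker).
Shutter speed: 1/4000 → 1/2000 → 1/1000 → 1/500 → 1/250 — 4 stops slower (brighter).
ISO: 1600 → 3200 — 1 stop higher (brighter).
Net: −3 +4 +1 = +2 stops.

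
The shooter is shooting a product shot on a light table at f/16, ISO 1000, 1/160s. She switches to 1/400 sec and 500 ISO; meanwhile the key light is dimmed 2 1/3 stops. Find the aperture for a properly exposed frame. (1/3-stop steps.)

f/3.2

Scene light: 2 1/3 stops darker.
Shutter speed: 1/160 → 1/200 → 1/250 → 1/320 → 1/400 — 1 1/3 stops shorter (darker).
ISO: 1000 → 800 → 640 → 500 — 1 stop lower (darker).
Net so far: 4 2/3 stops darker. Aperture: f/16 → f/14 → f/13 → f/11 → f/10 → f/9 → f/8 → f/7.1 → f/6.3 → f/5.6 → f/5 → f/4.5 → f/4 → f/3.5 → f/3.2.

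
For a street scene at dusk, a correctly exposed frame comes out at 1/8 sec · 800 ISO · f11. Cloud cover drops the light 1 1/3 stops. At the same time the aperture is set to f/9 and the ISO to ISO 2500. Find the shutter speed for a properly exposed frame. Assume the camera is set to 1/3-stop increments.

Scene light: 1 1/3 stops darker.
Aperture: f/11 → f/10 → f/9 — 2/3 stop opened up (brighter).
ISO: 800 → 1000 → 1250 → 1600 → 2000 → 2500 — 1 2/3 stops raised (brighter).
Net so far: 1 stop brighter. Shutter speed: 1/8 → 1/10 → 1/13 → 1/15.

1/15s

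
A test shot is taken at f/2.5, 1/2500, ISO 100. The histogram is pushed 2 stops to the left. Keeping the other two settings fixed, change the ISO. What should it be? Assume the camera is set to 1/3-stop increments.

ISO 400

Underexposed by 2 stops → need 2 stops brighter.
ISO: 100 → 125 → 160 → 200 → 250 → 320 → 400.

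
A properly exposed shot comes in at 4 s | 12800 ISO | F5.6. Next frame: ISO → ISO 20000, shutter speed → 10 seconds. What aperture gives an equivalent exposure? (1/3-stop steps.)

f/11

ISO: 12800 → 16000 → 20000 — 2/3 stop higher (brighter).
Shutter speed: 4 → 5 → 6 → 8 → 10 — 1 1/3 stops longer (brighter).
Net change so far: 2 stops brighter. Offset with the aperture: f/5.6 → f/6.3 → f/7.1 → f/8 → f/9 → f/10 → f/11.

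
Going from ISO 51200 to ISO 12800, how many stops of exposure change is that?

51200 → 25600 → 12800 — count the steps: 2 stops.

2 stops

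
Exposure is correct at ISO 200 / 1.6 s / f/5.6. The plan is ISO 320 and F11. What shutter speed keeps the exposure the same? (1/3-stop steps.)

ISO: 200 → 250 → 320 — 2/3 stop higher (brighter).
Aperture: f/5.6 → f/6.3 → f/7.1 → f/8 → f/9 → f/10 → f/11 — 2 stops stopped down (darker).
Net change so far: 1 1/3 stops darker. Offset with the shutter speed: 1.6 → 2 → 2.5 → 3.2 → 4.

4 s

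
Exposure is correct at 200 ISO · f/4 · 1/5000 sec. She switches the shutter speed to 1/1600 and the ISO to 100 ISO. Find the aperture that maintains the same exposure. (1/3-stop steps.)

f/5

Shutter speed: 1/5000 → 1/4000 → 1/3200 → 1/2500 → 1/2000 → 1/1600 — 1 2/3 stops longer (brighter).
ISO: 200 → 160 → 125 → 100 — 1 stop lower (darker).
Net change so far: 2/3 stop brighter. Offset with the aperture: f/4 → f/4.5 → f/5.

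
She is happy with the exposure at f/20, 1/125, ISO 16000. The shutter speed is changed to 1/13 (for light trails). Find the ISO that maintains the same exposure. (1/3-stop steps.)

ISO 1600

Shutter speed: 1/125 → 1/100 → 1/80 → 1/60 → 1/50 → 1/40 → 1/30 → 1/25 → 1/20 → 1/15 → 1/13 — 3 1/3 stops slower (brighter).
Need 3 1/3 stops darker from the ISO: 16000 → 12800 → 10000 → 8000 → 6400 → 5000 → 4000 → 3200 → 2500 → 2000 → 1600.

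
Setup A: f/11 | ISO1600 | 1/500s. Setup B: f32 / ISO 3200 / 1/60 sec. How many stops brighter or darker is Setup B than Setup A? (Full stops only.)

Aperture: f/11 → f/16 → f/22 → f/32 — 3 stops stopped down (darker).
Shutter speed: 1/500 → 1/250 → 1/125 → 1/60 — 3 stops longer (brighter).
ISO: 1600 → 3200 — 1 stop higher (brighter).
Net: −3 +3 +1 = +1 stop.

1 stop brighter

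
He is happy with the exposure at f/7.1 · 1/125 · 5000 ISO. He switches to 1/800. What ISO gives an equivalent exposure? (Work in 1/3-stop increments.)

Shutter speed: 1/125 → 1/160 → 1/200 → 1/250 → 1/320 → 1/400 → 1/500 → 1/640 → 1/800 — 2 2/3 stops faster (darker).
Need 2 2/3 stops brighter from the ISO: 5000 → 6400 → 8000 → 10000 → 12800 → 16000 → 20000 → 25600 → 32000.

ISO 32000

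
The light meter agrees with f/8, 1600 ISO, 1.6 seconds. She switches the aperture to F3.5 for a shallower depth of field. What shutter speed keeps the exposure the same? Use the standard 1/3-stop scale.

0.3 s

Aperture: f/8 → f/7.1 → f/6.3 → f/5.6 → f/5 → f/4.5 → f/4 → f/3.5 — 2 1/3 stops opened up (brighter).
Need 2 1/3 stops darker from the shutter speed: 1.6 → 1.3 → 1 → 0.8 → 0.6 → 0.5 → 0.4 → 0.3.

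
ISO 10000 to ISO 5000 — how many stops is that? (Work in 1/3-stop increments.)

10000 → 8000 → 6400 → 5000 — count the steps: 3 third-stops = 1 stop.

1 stop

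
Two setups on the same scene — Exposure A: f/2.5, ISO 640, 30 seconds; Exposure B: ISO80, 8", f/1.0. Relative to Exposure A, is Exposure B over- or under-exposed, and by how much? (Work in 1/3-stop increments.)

2 1/3 stops darker

Aperture: f/2.5 → f/2.2 → f/2 → f/1.8 → f/1.6 → f/1.4 → f/1.2 → f/1.1 → f/1.0 — 2 2/3 stops opened up (brighter).
Shutter speed: 30 → 25 → 20 → 15 → 13 → 10 → 8 — 2 stops faster (darker).
ISO: 640 → 500 → 400 → 320 → 250 → 200 → 160 → 125 → 100 → 80 — 3 stops lower (darker).
Net: +2 2/3 −2 −3 = −2 1/3 stops.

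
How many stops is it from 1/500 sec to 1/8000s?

4 stops

1/500 → 1/1000 → 1/2000 → 1/4000 → 1/8000 — count the steps: 4 stops.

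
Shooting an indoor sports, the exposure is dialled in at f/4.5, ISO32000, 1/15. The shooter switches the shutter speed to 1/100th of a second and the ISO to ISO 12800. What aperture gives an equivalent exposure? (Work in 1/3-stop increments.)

f/1.1

Shutter speed: 1/15 → 1/20 → 1/25 → 1/30 → 1/40 → 1/50 → 1/60 → 1/80 → 1/100 — 2 2/3 stops faster (darker).
ISO: 32000 → 25600 → 20000 → 16000 → 12800 — 1 1/3 stops dropped (darker).
Net change so far: 4 stops darker. Offset with the aperture: f/4.5 → f/4 → f/3.5 → f/3.2 → f/2.8 → f/2.5 → f/2.2 → f/2 → f/1.8 → f/1.6 → f/1.4 → f/1.2 → f/1.1.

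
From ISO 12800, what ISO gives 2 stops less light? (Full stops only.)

ISO 3200

ISO: 12800 → 6400 → 3200 — 2 stops dropped (darker).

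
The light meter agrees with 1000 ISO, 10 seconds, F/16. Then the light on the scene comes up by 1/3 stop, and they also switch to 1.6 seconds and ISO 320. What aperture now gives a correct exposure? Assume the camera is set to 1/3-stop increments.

f/4

Scene light: 1/3 stop brighter.
Shutter speed: 10 → 8 → 6 → 5 → 4 → 3.2 → 2.5 → 2 → 1.6 — 2 2/3 stops shorter (darker).
ISO: 1000 → 800 → 640 → 500 → 400 → 320 — 1 2/3 stops lower (darker).
Net so far: 4 stops darker. Aperture: f/16 → f/14 → f/13 → f/11 → f/10 → f/9 → f/8 → f/7.1 → f/6.3 → f/5.6 → f/5 → f/4.5 → f/4.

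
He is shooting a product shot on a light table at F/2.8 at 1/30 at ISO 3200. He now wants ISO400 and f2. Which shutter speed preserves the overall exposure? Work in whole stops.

ISO: 3200 → 1600 → 800 → 400 — 3 stops lower (darker).
Aperture: f/2.8 → f/2 — 1 stop opened up (brighter).
Net change so far: 2 stops darker. Offset with the shutter speed: 1/30 → 1/15 → 1/8.

1/8s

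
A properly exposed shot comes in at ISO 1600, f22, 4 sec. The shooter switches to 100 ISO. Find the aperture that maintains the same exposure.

f/5.6

ISO: 1600 → 800 → 400 → 200 → 100 — 4 stops lower (darker).
Need 4 stops brighter from the aperture: f/22 → f/16 → f/11 → f/8 → f/5.6.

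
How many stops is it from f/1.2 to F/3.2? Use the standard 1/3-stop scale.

2 2/3 stops

f/1.2 → f/1.4 → f/1.6 → f/1.8 → f/2 → f/2.2 → f/2.5 → f/2.8 → f/3.2 — count the steps: 8 third-stops = 2 2/3 stops.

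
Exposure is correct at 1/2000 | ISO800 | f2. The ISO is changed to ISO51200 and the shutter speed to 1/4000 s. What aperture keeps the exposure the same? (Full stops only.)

ISO: 800 → 1600 → 3200 → 6400 → 12800 → 25600 → 51200 — 6 stops higher (brighter).
Shutter speed: 1/2000 → 1/4000 — 1 stop shorter (darker).
Net change so far: 5 stops brighter. Offset with the aperture: f/2 → f/2.8 → f/4 → f/5.6 → f/8 → f/11.

f/11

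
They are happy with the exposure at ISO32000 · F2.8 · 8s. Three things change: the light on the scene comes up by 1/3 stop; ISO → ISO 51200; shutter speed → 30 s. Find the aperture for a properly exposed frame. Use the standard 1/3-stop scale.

Scene light: 1/3 stop brighter.
ISO: 32000 → 40000 → 51200 — 2/3 stop raised (brighter).
Shutter speed: 8 → 10 → 13 → 15 → 20 → 25 → 30 — 2 stops slower (brighter).
Net so far: 3 stops brighter. Aperture: f/2.8 → f/3.2 → f/3.5 → f/4 → f/4.5 → f/5 → f/5.6 → f/6.3 → f/7.1 → f/8.

f/8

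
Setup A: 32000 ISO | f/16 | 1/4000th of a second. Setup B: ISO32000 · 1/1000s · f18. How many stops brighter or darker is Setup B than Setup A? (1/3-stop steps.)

1 2/3 stops brighter

Aperture: f/16 → f/18 — 1/3 stop stopped down (darker).
Shutter speed: 1/4000 → 1/3200 → 1/2500 → 1/2000 → 1/1600 → 1/1250 → 1/1000 — 2 stops longer (brighter).
ISO: unchanged.
Net: −1/3 +2 = +1 2/3 stops.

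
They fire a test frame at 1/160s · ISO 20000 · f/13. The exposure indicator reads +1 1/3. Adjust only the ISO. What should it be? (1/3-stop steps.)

Overexposed by 1 1/3 stops → need 1 1/3 stops darker.
ISO: 20000 → 16000 → 12800 → 10000 → 8000.

ISO 8000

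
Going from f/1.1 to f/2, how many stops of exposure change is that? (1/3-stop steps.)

1 2/3 stops

f/1.1 → f/1.2 → f/1.4 → f/1.6 → f/1.8 → f/2 — count the steps: 5 third-stops = 1 2/3 stops.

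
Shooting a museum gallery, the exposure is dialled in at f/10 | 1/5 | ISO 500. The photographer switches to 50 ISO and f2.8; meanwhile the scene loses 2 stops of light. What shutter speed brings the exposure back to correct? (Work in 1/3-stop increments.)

0.6 s

Scene light: 2 stops darker.
ISO: 500 → 400 → 320 → 250 → 200 → 160 → 125 → 100 → 80 → 64 → 50 — 3 1/3 stops dropped (darker).
Aperture: f/10 → f/9 → f/8 → f/7.1 → f/6.3 → f/5.6 → f/5 → f/4.5 → f/4 → f/3.5 → f/3.2 → f/2.8 — 3 2/3 stops opened up (brighter).
Net so far: 1 2/3 stops darker. Shutter speed: 1/5 → 1/4 → 0.3 → 0.4 → 0.5 → 0.6.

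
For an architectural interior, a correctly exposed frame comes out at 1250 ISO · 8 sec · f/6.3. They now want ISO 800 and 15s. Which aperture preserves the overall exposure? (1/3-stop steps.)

f/7.1

ISO: 1250 → 1000 → 800 — 2/3 stop dropped (darker).
Shutter speed: 8 → 10 → 13 → 15 — 1 stop longer (brighter).
Net change so far: 1/3 stop brighter. Offset with the aperture: f/6.3 → f/7.1.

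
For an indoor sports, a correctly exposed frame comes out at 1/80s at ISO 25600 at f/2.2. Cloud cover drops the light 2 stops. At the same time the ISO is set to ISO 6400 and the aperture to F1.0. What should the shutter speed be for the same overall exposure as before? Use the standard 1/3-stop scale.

1/25s

Scene light: 2 stops darker.
ISO: 25600 → 20000 → 16000 → 12800 → 10000 → 8000 → 6400 — 2 stops dropped (darker).
Aperture: f/2.2 → f/2 → f/1.8 → f/1.6 → f/1.4 → f/1.2 → f/1.1 → f/1.0 — 2 1/3 stops wider (brighter).
Net so far: 1 2/3 stops darker. Shutter speed: 1/80 → 1/60 → 1/50 → 1/40 → 1/30 → 1/25.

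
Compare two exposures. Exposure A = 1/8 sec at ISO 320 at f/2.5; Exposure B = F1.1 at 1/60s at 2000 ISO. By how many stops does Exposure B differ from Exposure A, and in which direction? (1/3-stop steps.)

Aperture: f/2.5 → f/2.2 → f/2 → f/1.8 → f/1.6 → f/1.4 → f/1.2 → f/1.1 — 2 1/3 stops larger aperture (brighter).
Shutter speed: 1/8 → 1/10 → 1/13 → 1/15 → 1/20 → 1/25 → 1/30 → 1/40 → 1/50 → 1/60 — 3 stops shorter (darker).
ISO: 320 → 400 → 500 → 640 → 800 → 1000 → 1250 → 1600 → 2000 — 2 2/3 stops raised (brighter).
Net: +2 1/3 −3 +2 2/3 = +2 stops.

2 stops brighter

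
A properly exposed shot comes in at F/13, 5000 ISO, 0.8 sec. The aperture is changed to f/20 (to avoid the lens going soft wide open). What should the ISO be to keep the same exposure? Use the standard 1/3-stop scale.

Aperture: f/13 → f/14 → f/16 → f/18 → f/20 — 1 1/3 stops stopped down (darker).
Need 1 1/3 stops brighter from the ISO: 5000 → 6400 → 8000 → 10000 → 12800.

ISO 12800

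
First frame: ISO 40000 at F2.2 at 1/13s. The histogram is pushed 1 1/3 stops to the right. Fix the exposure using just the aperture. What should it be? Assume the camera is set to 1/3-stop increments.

Overexposed by 1 1/3 stops → need 1 1/3 stops darker.
Aperture: f/2.2 → f/2.5 → f/2.8 → f/3.2 → f/3.5.

f/3.5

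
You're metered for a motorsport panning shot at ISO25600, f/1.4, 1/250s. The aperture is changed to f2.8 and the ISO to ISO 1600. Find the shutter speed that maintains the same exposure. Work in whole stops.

1/4s

Aperture: f/1.4 → f/2 → f/2.8 — 2 stops smaller aperture (darker).
ISO: 25600 → 12800 → 6400 → 3200 → 1600 — 4 stops lower (darker).
Net change so far: 6 stops darker. Offset with the shutter speed: 1/250 → 1/125 → 1/60 → 1/30 → 1/15 → 1/8 → 1/4.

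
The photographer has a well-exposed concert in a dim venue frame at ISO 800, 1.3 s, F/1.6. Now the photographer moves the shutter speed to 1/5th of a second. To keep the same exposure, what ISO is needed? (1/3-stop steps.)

Shutter speed: 1.3 → 1 → 0.8 → 0.6 → 0.5 → 0.4 → 0.3 → 1/4 → 1/5 — 2 2/3 stops shorter (darker).
Need 2 2/3 stops brighter from the ISO: 800 → 1000 → 1250 → 1600 → 2000 → 2500 → 3200 → 4000 → 5000.

ISO 5000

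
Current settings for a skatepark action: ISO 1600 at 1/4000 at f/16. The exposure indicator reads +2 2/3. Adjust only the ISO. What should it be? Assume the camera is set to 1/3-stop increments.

ISO 250

Overexposed by 2 2/3 stops → need 2 2/3 stops darker.
ISO: 1600 → 1250 → 1000 → 800 → 640 → 500 → 400 → 320 → 250.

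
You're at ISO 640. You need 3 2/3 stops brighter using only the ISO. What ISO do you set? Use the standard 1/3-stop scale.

ISO 8000

ISO: 640 → 800 → 1000 → 1250 → 1600 → 2000 → 2500 → 3200 → 4000 → 5000 → 6400 → 8000 — 3 2/3 stops higher (brighter).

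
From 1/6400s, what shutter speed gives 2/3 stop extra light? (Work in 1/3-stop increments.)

Shutter speed: 1/6400 → 1/5000 → 1/4000 — 2/3 stop longer (brighter).

1/4000s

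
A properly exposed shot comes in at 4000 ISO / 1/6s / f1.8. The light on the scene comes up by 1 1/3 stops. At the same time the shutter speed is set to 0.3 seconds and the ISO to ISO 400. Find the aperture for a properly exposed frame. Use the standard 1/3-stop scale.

Scene light: 1 1/3 stops brighter.
Shutter speed: 1/6 → 1/5 → 1/4 → 0.3 — 1 stop slower (brighter).
ISO: 4000 → 3200 → 2500 → 2000 → 1600 → 1250 → 1000 → 800 → 640 → 500 → 400 — 3 1/3 stops dropped (darker).
Net so far: 1 stop darker. Aperture: f/1.8 → f/1.6 → f/1.4 → f/1.2.

f/1.2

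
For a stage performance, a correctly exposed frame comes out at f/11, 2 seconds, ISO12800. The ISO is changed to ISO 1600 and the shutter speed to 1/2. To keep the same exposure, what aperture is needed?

f/2

ISO: 12800 → 6400 → 3200 → 1600 — 3 stops dropped (darker).
Shutter speed: 2 → 1 → 1/2 — 2 stops faster (darker).
Net change so far: 5 stops darker. Offset with the aperture: f/11 → f/8 → f/5.6 → f/4 → f/2.8 → f/2.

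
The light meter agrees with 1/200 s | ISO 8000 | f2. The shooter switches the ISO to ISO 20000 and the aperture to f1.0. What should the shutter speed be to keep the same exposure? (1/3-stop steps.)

ISO: 8000 → 10000 → 12800 → 16000 → 20000 — 1 1/3 stops raised (brighter).
Aperture: f/2 → f/1.8 → f/1.6 → f/1.4 → f/1.2 → f/1.1 → f/1.0 — 2 stops wider (brighter).
Net change so far: 3 1/3 stops brighter. Offset with the shutter speed: 1/200 → 1/250 → 1/320 → 1/400 → 1/500 → 1/640 → 1/800 → 1/1000 → 1/1250 → 1/1600 → 1/2000.

1/2000s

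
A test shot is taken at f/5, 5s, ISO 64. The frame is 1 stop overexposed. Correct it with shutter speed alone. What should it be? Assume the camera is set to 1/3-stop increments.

Overexposed by 1 stop → need 1 stop darker.
Shutter speed: 5 → 4 → 3.2 → 2.5.

2.5 s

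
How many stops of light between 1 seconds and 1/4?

2 stops

1 → 1/2 → 1/4 — count the steps: 2 stops.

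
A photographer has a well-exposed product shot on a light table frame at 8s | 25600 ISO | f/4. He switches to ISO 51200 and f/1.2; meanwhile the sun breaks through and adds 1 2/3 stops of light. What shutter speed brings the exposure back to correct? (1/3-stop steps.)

1/8s

Scene light: 1 2/3 stops brighter.
ISO: 25600 → 32000 → 40000 → 51200 — 1 stop raised (brighter).
Aperture: f/4 → f/3.5 → f/3.2 → f/2.8 → f/2.5 → f/2.2 → f/2 → f/1.8 → f/1.6 → f/1.4 → f/1.2 — 3 1/3 stops larger aperture (brighter).
Net so far: 6 stops brighter. Shutter speed: 8 → 6 → 5 → 4 → 3.2 → 2.5 → 2 → 1.6 → 1.3 → 1 → 0.8 → 0.6 → 0.5 → 0.4 → 0.3 → 1/4 → 1/5 → 1/6 → 1/8.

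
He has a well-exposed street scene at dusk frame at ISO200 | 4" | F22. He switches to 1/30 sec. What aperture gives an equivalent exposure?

Shutter speed: 4 → 2 → 1 → 1/2 → 1/4 → 1/8 → 1/15 → 1/30 — 7 stops faster (darker).
Need 7 stops brighter from the aperture: f/22 → f/16 → f/11 → f/8 → f/5.6 → f/4 → f/2.8 → f/2.

f/2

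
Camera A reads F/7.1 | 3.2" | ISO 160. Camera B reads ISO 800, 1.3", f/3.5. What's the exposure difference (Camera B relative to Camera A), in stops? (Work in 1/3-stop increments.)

Aperture: f/7.1 → f/6.3 → f/5.6 → f/5 → f/4.5 → f/4 → f/3.5 — 2 stops larger aperture (brighter).
Shutter speed: 3.2 → 2.5 → 2 → 1.6 → 1.3 — 1 1/3 stops shorter (darker).
ISO: 160 → 200 → 250 → 320 → 400 → 500 → 640 → 800 — 2 1/3 stops raised (brighter).
Net: +2 −1 1/3 +2 1/3 = +3 stops.

3 stops brighter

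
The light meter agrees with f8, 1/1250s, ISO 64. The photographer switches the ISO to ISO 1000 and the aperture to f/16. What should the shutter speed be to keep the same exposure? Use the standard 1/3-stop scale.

ISO: 64 → 80 → 100 → 125 → 160 → 200 → 250 → 320 → 400 → 500 → 640 → 800 → 1000 — 4 stops higher (brighter).
Aperture: f/8 → f/9 → f/10 → f/11 → f/13 → f/14 → f/16 — 2 stops stopped down (darker).
Net change so far: 2 stops brighter. Offset with the shutter speed: 1/1250 → 1/1600 → 1/2000 → 1/2500 → 1/3200 → 1/4000 → 1/5000.

1/5000s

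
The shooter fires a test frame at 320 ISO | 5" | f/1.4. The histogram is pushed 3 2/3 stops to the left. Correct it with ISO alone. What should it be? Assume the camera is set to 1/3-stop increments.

Underexposed by 3 2/3 stops → need 3 2/3 stops brighter.
ISO: 320 → 400 → 500 → 640 → 800 → 1000 → 1250 → 1600 → 2000 → 2500 → 3200 → 4000.

ISO 4000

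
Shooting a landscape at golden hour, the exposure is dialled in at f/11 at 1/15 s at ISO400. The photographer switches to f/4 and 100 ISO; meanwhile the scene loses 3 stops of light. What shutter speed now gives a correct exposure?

1/4s

Scene light: 3 stops darker.
Aperture: f/11 → f/8 → f/5.6 → f/4 — 3 stops opened up (brighter).
ISO: 400 → 200 → 100 — 2 stops dropped (darker).
Net so far: 2 stops darker. Shutter speed: 1/15 → 1/8 → 1/4.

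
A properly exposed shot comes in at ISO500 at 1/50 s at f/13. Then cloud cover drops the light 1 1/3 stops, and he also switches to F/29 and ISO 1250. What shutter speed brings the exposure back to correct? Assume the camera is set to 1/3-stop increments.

1/10s

Scene light: 1 1/3 stops darker.
Aperture: f/13 → f/14 → f/16 → f/18 → f/20 → f/22 → f/25 → f/29 — 2 1/3 stops smaller aperture (darker).
ISO: 500 → 640 → 800 → 1000 → 1250 — 1 1/3 stops raised (brighter).
Net so far: 2 1/3 stops darker. Shutter speed: 1/50 → 1/40 → 1/30 → 1/25 → 1/20 → 1/15 → 1/13 → 1/10.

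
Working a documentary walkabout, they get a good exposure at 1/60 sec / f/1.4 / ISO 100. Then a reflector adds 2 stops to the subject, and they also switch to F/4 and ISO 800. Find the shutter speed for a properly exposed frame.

Scene light: 2 stops brighter.
Aperture: f/1.4 → f/2 → f/2.8 → f/4 — 3 stops smaller aperture (darker).
ISO: 100 → 200 → 400 → 800 — 3 stops raised (brighter).
Net so far: 2 stops brighter. Shutter speed: 1/60 → 1/125 → 1/250.

1/250s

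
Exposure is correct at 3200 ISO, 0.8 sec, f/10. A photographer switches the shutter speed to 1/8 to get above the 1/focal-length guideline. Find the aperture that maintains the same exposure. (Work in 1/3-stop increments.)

Shutter speed: 0.8 → 0.6 → 0.5 → 0.4 → 0.3 → 1/4 → 1/5 → 1/6 → 1/8 — 2 2/3 stops faster (darker).
Need 2 2/3 stops brighter from the aperture: f/10 → f/9 → f/8 → f/7.1 → f/6.3 → f/5.6 → f/5 → f/4.5 → f/4.

f/4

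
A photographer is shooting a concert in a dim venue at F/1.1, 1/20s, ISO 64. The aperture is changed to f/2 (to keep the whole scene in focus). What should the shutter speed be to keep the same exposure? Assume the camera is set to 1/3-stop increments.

Aperture: f/1.1 → f/1.2 → f/1.4 → f/1.6 → f/1.8 → f/2 — 1 2/3 stops smaller aperture (darker).
Need 1 2/3 stops brighter from the shutter speed: 1/20 → 1/15 → 1/13 → 1/10 → 1/8 → 1/6.

1/6s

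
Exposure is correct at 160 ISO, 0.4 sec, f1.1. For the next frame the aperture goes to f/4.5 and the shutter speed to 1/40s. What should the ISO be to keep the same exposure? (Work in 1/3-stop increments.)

ISO 40000

Aperture: f/1.1 → f/1.2 → f/1.4 → f/1.6 → f/1.8 → f/2 → f/2.2 → f/2.5 → f/2.8 → f/3.2 → f/3.5 → f/4 → f/4.5 — 4 stops stopped down (darker).
Shutter speed: 0.4 → 0.3 → 1/4 → 1/5 → 1/6 → 1/8 → 1/10 → 1/13 → 1/15 → 1/20 → 1/25 → 1/30 → 1/40 — 4 stops shorter (darker).
Net change so far: 8 stops darker. Offset with the ISO: 160 → 200 → 250 → 320 → 400 → 500 → 640 → 800 → 1000 → 1250 → 1600 → 2000 → 2500 → 3200 → 4000 → 5000 → 6400 → 8000 → 10000 → 12800 → 16000 → 20000 → 25600 → 32000 → 40000.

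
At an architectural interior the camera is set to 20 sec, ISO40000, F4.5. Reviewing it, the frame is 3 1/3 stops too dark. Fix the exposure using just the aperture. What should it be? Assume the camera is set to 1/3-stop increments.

f/1.4

Underexposed by 3 1/3 stops → need 3 1/3 stops brighter.
Aperture: f/4.5 → f/4 → f/3.5 → f/3.2 → f/2.8 → f/2.5 → f/2.2 → f/2 → f/1.8 → f/1.6 → f/1.4.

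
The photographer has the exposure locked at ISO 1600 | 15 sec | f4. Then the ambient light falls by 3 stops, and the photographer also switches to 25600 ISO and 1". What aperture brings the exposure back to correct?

f/1.4

Scene light: 3 stops darker.
ISO: 1600 → 3200 → 6400 → 12800 → 25600 — 4 stops raised (brighter).
Shutter speed: 15 → 8 → 4 → 2 → 1 — 4 stops faster (darker).
Net so far: 3 stops darker. Aperture: f/4 → f/2.8 → f/2 → f/1.4.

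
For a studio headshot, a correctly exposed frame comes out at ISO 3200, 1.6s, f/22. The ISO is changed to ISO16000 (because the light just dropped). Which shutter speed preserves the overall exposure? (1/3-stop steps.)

0.3 s

ISO: 3200 → 4000 → 5000 → 6400 → 8000 → 10000 → 12800 → 16000 — 2 1/3 stops raised (brighter).
Need 2 1/3 stops darker from the shutter speed: 1.6 → 1.3 → 1 → 0.8 → 0.6 → 0.5 → 0.4 → 0.3.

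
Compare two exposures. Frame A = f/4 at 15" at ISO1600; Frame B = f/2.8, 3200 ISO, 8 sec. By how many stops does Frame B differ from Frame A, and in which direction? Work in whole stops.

Aperture: f/4 → f/2.8 — 1 stop larger aperture (brighter).
Shutter speed: 15 → 8 — 1 stop faster (darker).
ISO: 1600 → 3200 — 1 stop raised (brighter).
Net: +1 −1 +1 = +1 stop.

1 stop brighter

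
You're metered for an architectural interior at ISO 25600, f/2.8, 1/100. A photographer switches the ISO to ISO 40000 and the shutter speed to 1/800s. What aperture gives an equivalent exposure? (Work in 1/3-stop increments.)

ISO: 25600 → 32000 → 40000 — 2/3 stop higher (brighter).
Shutter speed: 1/100 → 1/125 → 1/160 → 1/200 → 1/250 → 1/320 → 1/400 → 1/500 → 1/640 → 1/800 — 3 stops faster (darker).
Net change so far: 2 1/3 stops darker. Offset with the aperture: f/2.8 → f/2.5 → f/2.2 → f/2 → f/1.8 → f/1.6 → f/1.4 → f/1.2.

f/1.2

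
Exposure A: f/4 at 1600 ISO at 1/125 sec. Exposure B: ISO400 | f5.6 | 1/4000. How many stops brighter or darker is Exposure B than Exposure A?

Aperture: f/4 → f/5.6 — 1 stop stopped down (darker).
Shutter speed: 1/125 → 1/250 → 1/500 → 1/1000 → 1/2000 → 1/4000 — 5 stops faster (darker).
ISO: 1600 → 800 → 400 — 2 stops lower (darker).
Net: −1 −5 −2 = −8 stops.

8 stops darker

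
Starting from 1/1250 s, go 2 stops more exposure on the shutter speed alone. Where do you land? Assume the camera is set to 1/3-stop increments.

1/320s

Shutter speed: 1/1250 → 1/1000 → 1/800 → 1/640 → 1/500 → 1/400 → 1/320 — 2 stops longer (brighter).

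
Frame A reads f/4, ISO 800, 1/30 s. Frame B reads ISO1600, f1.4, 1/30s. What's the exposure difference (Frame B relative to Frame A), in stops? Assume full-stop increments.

Aperture: f/4 → f/2.8 → f/2 → f/1.4 — 3 stops larger aperture (brighter).
Shutter speed: unchanged.
ISO: 800 → 1600 — 1 stop higher (brighter).
Net: +3 +1 = +4 stops.

4 stops brighter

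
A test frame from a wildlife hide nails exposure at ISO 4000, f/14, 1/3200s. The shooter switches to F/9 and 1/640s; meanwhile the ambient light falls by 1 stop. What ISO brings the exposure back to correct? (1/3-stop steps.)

Scene light: 1 stop darker.
Aperture: f/14 → f/13 → f/11 → f/10 → f/9 — 1 1/3 stops larger aperture (brighter).
Shutter speed: 1/3200 → 1/2500 → 1/2000 → 1/1600 → 1/1250 → 1/1000 → 1/800 → 1/640 — 2 1/3 stops slower (brighter).
Net so far: 2 2/3 stops brighter. ISO: 4000 → 3200 → 2500 → 2000 → 1600 → 1250 → 1000 → 800 → 640.

ISO 640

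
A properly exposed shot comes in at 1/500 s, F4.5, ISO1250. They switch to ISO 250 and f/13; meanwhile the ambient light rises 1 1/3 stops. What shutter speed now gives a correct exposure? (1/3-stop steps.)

1/30s

Scene light: 1 1/3 stops brighter.
ISO: 1250 → 1000 → 800 → 640 → 500 → 400 → 320 → 250 — 2 1/3 stops lower (darker).
Aperture: f/4.5 → f/5 → f/5.6 → f/6.3 → f/7.1 → f/8 → f/9 → f/10 → f/11 → f/13 — 3 stops stopped down (darker).
Net so far: 4 stops darker. Shutter speed: 1/500 → 1/400 → 1/320 → 1/250 → 1/200 → 1/160 → 1/125 → 1/100 → 1/80 → 1/60 → 1/50 → 1/40 → 1/30.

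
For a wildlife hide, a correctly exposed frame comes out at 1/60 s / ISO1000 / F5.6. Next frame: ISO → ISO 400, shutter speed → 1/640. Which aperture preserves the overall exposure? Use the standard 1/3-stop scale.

ISO: 1000 → 800 → 640 → 500 → 400 — 1 1/3 stops lower (darker).
Shutter speed: 1/60 → 1/80 → 1/100 → 1/125 → 1/160 → 1/200 → 1/250 → 1/320 → 1/400 → 1/500 → 1/640 — 3 1/3 stops faster (darker).
Net change so far: 4 2/3 stops darker. Offset with the aperture: f/5.6 → f/5 → f/4.5 → f/4 → f/3.5 → f/3.2 → f/2.8 → f/2.5 → f/2.2 → f/2 → f/1.8 → f/1.6 → f/1.4 → f/1.2 → f/1.1.

f/1.1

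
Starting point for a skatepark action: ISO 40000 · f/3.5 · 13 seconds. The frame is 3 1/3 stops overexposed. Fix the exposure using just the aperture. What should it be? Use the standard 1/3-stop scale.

f/11

Overexposed by 3 1/3 stops → need 3 1/3 stops darker.
Aperture: f/3.5 → f/4 → f/4.5 → f/5 → f/5.6 → f/6.3 → f/7.1 → f/8 → f/9 → f/10 → f/11.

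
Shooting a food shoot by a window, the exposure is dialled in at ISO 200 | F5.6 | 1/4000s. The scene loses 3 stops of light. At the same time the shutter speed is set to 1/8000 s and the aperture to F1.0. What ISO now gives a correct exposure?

Scene light: 3 stops darker.
Shutter speed: 1/4000 → 1/8000 — 1 stop faster (darker).
Aperture: f/5.6 → f/4 → f/2.8 → f/2 → f/1.4 → f/1.0 — 5 stops wider (brighter).
Net so far: 1 stop brighter. ISO: 200 → 100.

ISO 100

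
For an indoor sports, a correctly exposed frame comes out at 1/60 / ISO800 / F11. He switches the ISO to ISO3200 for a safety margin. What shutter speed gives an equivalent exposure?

1/250s

ISO: 800 → 1600 → 3200 — 2 stops higher (brighter).
Need 2 stops darker from the shutter speed: 1/60 → 1/125 → 1/250.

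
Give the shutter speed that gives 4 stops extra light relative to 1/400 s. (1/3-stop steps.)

1/25s

Shutter speed: 1/400 → 1/320 → 1/250 → 1/200 → 1/160 → 1/125 → 1/100 → 1/80 → 1/60 → 1/50 → 1/40 → 1/30 → 1/25 — 4 stops longer (brighter).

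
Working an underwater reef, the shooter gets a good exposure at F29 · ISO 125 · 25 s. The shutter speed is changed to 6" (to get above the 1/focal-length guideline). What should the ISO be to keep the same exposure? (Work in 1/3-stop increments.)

Shutter speed: 25 → 20 → 15 → 13 → 10 → 8 → 6 — 2 stops faster (darker).
Need 2 stops brighter from the ISO: 125 → 160 → 200 → 250 → 320 → 400 → 500.

ISO 500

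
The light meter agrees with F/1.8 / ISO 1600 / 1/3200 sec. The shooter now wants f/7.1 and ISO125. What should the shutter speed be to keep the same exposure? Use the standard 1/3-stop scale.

Aperture: f/1.8 → f/2 → f/2.2 → f/2.5 → f/2.8 → f/3.2 → f/3.5 → f/4 → f/4.5 → f/5 → f/5.6 → f/6.3 → f/7.1 — 4 stops smaller aperture (darker).
ISO: 1600 → 1250 → 1000 → 800 → 640 → 500 → 400 → 320 → 250 → 200 → 160 → 125 — 3 2/3 stops dropped (darker).
Net change so far: 7 2/3 stops darker. Offset with the shutter speed: 1/3200 → 1/2500 → 1/2000 → 1/1600 → 1/1250 → 1/1000 → 1/800 → 1/640 → 1/500 → 1/400 → 1/320 → 1/250 → 1/200 → 1/160 → 1/125 → 1/100 → 1/80 → 1/60 → 1/50 → 1/40 → 1/30 → 1/25 → 1/20 → 1/15.

1/15s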